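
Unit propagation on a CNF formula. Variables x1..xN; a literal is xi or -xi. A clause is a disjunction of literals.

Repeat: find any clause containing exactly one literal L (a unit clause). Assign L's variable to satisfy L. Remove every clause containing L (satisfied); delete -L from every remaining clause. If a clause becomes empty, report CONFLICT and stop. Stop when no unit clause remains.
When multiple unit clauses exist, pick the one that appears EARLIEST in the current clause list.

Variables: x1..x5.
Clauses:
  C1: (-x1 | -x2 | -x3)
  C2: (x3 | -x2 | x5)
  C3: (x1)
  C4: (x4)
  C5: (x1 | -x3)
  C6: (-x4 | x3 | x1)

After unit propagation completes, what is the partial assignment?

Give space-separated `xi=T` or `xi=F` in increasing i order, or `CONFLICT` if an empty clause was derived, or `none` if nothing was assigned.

unit clause [1] forces x1=T; simplify:
  drop -1 from [-1, -2, -3] -> [-2, -3]
  satisfied 3 clause(s); 3 remain; assigned so far: [1]
unit clause [4] forces x4=T; simplify:
  satisfied 1 clause(s); 2 remain; assigned so far: [1, 4]

Answer: x1=T x4=T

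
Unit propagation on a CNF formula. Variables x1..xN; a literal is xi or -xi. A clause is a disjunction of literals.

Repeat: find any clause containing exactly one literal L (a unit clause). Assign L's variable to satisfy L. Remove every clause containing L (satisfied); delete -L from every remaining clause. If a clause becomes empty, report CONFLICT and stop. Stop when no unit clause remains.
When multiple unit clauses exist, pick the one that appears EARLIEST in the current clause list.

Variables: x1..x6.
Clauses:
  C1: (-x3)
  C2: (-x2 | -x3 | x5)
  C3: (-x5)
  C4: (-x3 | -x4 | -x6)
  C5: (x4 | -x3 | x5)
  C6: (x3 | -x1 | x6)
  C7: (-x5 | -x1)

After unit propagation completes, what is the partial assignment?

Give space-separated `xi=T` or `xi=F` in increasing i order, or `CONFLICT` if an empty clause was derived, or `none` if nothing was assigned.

unit clause [-3] forces x3=F; simplify:
  drop 3 from [3, -1, 6] -> [-1, 6]
  satisfied 4 clause(s); 3 remain; assigned so far: [3]
unit clause [-5] forces x5=F; simplify:
  satisfied 2 clause(s); 1 remain; assigned so far: [3, 5]

Answer: x3=F x5=F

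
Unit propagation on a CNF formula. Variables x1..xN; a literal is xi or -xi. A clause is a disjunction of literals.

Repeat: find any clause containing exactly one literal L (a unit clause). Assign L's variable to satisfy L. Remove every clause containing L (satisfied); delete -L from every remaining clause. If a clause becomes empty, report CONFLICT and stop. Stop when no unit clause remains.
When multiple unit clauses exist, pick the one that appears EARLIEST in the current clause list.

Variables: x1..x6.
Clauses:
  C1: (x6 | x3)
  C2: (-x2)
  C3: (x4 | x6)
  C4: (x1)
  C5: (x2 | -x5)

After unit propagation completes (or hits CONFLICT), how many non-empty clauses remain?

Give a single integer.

unit clause [-2] forces x2=F; simplify:
  drop 2 from [2, -5] -> [-5]
  satisfied 1 clause(s); 4 remain; assigned so far: [2]
unit clause [1] forces x1=T; simplify:
  satisfied 1 clause(s); 3 remain; assigned so far: [1, 2]
unit clause [-5] forces x5=F; simplify:
  satisfied 1 clause(s); 2 remain; assigned so far: [1, 2, 5]

Answer: 2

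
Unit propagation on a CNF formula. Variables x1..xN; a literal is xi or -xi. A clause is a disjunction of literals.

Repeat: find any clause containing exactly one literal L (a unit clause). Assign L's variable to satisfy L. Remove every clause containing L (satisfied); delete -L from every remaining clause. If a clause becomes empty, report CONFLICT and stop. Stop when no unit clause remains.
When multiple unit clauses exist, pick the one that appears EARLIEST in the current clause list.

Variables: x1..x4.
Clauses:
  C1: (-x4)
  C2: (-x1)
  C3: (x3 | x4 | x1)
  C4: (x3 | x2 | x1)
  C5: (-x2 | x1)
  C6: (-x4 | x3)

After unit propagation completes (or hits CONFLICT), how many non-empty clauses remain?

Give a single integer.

Answer: 0

Derivation:
unit clause [-4] forces x4=F; simplify:
  drop 4 from [3, 4, 1] -> [3, 1]
  satisfied 2 clause(s); 4 remain; assigned so far: [4]
unit clause [-1] forces x1=F; simplify:
  drop 1 from [3, 1] -> [3]
  drop 1 from [3, 2, 1] -> [3, 2]
  drop 1 from [-2, 1] -> [-2]
  satisfied 1 clause(s); 3 remain; assigned so far: [1, 4]
unit clause [3] forces x3=T; simplify:
  satisfied 2 clause(s); 1 remain; assigned so far: [1, 3, 4]
unit clause [-2] forces x2=F; simplify:
  satisfied 1 clause(s); 0 remain; assigned so far: [1, 2, 3, 4]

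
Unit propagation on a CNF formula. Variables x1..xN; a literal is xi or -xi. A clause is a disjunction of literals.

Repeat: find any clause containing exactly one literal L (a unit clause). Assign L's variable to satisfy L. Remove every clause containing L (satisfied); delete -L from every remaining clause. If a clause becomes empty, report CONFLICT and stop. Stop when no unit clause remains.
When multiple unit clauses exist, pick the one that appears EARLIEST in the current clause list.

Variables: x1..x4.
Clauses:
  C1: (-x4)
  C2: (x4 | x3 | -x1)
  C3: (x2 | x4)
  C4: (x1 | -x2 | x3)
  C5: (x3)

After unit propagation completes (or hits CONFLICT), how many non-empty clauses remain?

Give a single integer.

Answer: 0

Derivation:
unit clause [-4] forces x4=F; simplify:
  drop 4 from [4, 3, -1] -> [3, -1]
  drop 4 from [2, 4] -> [2]
  satisfied 1 clause(s); 4 remain; assigned so far: [4]
unit clause [2] forces x2=T; simplify:
  drop -2 from [1, -2, 3] -> [1, 3]
  satisfied 1 clause(s); 3 remain; assigned so far: [2, 4]
unit clause [3] forces x3=T; simplify:
  satisfied 3 clause(s); 0 remain; assigned so far: [2, 3, 4]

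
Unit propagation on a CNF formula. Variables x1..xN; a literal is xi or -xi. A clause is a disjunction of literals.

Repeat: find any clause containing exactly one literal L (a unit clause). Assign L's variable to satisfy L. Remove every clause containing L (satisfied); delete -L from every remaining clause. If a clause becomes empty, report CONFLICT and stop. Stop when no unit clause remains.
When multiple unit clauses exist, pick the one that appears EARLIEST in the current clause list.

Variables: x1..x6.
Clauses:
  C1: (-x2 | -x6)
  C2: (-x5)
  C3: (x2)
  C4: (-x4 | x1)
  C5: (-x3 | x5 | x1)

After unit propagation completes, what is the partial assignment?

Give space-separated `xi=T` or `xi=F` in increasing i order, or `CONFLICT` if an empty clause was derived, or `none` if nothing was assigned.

Answer: x2=T x5=F x6=F

Derivation:
unit clause [-5] forces x5=F; simplify:
  drop 5 from [-3, 5, 1] -> [-3, 1]
  satisfied 1 clause(s); 4 remain; assigned so far: [5]
unit clause [2] forces x2=T; simplify:
  drop -2 from [-2, -6] -> [-6]
  satisfied 1 clause(s); 3 remain; assigned so far: [2, 5]
unit clause [-6] forces x6=F; simplify:
  satisfied 1 clause(s); 2 remain; assigned so far: [2, 5, 6]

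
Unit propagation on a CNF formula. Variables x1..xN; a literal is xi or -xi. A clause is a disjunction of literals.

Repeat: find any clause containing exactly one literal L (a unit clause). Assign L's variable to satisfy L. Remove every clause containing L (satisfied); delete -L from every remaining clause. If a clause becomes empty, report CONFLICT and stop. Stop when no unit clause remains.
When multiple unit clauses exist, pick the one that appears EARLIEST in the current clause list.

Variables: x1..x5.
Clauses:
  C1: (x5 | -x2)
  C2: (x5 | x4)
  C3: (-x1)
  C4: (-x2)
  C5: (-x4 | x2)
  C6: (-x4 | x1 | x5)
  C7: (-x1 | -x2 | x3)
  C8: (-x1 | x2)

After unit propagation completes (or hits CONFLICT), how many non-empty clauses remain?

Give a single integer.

Answer: 0

Derivation:
unit clause [-1] forces x1=F; simplify:
  drop 1 from [-4, 1, 5] -> [-4, 5]
  satisfied 3 clause(s); 5 remain; assigned so far: [1]
unit clause [-2] forces x2=F; simplify:
  drop 2 from [-4, 2] -> [-4]
  satisfied 2 clause(s); 3 remain; assigned so far: [1, 2]
unit clause [-4] forces x4=F; simplify:
  drop 4 from [5, 4] -> [5]
  satisfied 2 clause(s); 1 remain; assigned so far: [1, 2, 4]
unit clause [5] forces x5=T; simplify:
  satisfied 1 clause(s); 0 remain; assigned so far: [1, 2, 4, 5]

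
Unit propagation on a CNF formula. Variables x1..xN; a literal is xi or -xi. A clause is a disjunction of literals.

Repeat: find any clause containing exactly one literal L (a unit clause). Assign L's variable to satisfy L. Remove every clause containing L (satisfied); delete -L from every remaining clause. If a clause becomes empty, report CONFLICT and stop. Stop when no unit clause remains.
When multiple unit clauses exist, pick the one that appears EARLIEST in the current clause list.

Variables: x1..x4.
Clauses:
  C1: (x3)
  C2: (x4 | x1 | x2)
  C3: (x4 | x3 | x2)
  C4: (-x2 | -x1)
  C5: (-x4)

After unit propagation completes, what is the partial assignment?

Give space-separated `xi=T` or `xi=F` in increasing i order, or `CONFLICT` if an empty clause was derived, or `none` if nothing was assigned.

Answer: x3=T x4=F

Derivation:
unit clause [3] forces x3=T; simplify:
  satisfied 2 clause(s); 3 remain; assigned so far: [3]
unit clause [-4] forces x4=F; simplify:
  drop 4 from [4, 1, 2] -> [1, 2]
  satisfied 1 clause(s); 2 remain; assigned so far: [3, 4]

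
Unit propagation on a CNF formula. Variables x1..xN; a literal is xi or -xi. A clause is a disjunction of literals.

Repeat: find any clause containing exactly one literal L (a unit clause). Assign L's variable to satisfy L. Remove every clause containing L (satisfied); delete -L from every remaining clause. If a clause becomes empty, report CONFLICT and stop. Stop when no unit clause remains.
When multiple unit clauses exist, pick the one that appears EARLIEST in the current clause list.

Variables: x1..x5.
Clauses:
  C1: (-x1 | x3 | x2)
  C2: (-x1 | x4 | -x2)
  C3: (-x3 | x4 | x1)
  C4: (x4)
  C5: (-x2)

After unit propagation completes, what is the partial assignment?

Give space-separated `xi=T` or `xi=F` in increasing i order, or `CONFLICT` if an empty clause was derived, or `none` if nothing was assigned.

unit clause [4] forces x4=T; simplify:
  satisfied 3 clause(s); 2 remain; assigned so far: [4]
unit clause [-2] forces x2=F; simplify:
  drop 2 from [-1, 3, 2] -> [-1, 3]
  satisfied 1 clause(s); 1 remain; assigned so far: [2, 4]

Answer: x2=F x4=T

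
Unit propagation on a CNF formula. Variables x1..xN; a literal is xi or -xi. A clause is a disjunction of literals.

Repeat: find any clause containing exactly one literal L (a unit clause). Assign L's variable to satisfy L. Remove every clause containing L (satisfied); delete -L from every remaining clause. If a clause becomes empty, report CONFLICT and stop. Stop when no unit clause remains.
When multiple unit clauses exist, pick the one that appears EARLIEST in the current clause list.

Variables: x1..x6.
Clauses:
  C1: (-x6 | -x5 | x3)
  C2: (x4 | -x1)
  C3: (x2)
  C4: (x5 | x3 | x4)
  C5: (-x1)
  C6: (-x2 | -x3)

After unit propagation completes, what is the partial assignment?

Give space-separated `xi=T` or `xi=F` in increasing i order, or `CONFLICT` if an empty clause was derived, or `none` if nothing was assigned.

unit clause [2] forces x2=T; simplify:
  drop -2 from [-2, -3] -> [-3]
  satisfied 1 clause(s); 5 remain; assigned so far: [2]
unit clause [-1] forces x1=F; simplify:
  satisfied 2 clause(s); 3 remain; assigned so far: [1, 2]
unit clause [-3] forces x3=F; simplify:
  drop 3 from [-6, -5, 3] -> [-6, -5]
  drop 3 from [5, 3, 4] -> [5, 4]
  satisfied 1 clause(s); 2 remain; assigned so far: [1, 2, 3]

Answer: x1=F x2=T x3=F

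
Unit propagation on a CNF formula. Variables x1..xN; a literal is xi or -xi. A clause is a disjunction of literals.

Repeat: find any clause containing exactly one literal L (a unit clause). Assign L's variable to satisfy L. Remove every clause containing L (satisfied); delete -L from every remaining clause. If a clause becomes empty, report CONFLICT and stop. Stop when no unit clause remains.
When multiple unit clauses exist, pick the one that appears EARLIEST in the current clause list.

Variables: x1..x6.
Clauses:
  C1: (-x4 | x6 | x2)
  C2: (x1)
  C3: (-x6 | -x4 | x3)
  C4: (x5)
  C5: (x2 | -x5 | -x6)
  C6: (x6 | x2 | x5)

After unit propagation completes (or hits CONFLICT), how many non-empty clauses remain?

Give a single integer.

Answer: 3

Derivation:
unit clause [1] forces x1=T; simplify:
  satisfied 1 clause(s); 5 remain; assigned so far: [1]
unit clause [5] forces x5=T; simplify:
  drop -5 from [2, -5, -6] -> [2, -6]
  satisfied 2 clause(s); 3 remain; assigned so far: [1, 5]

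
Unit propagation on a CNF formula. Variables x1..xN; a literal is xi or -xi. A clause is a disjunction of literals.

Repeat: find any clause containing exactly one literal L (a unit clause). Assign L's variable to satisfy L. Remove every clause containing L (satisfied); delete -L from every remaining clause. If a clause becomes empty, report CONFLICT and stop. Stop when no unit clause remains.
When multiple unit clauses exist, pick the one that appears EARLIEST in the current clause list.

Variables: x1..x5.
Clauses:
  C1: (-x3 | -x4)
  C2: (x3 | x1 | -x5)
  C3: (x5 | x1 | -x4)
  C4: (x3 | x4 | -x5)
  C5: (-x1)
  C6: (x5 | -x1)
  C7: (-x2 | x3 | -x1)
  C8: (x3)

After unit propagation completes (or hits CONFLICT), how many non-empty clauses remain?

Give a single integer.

unit clause [-1] forces x1=F; simplify:
  drop 1 from [3, 1, -5] -> [3, -5]
  drop 1 from [5, 1, -4] -> [5, -4]
  satisfied 3 clause(s); 5 remain; assigned so far: [1]
unit clause [3] forces x3=T; simplify:
  drop -3 from [-3, -4] -> [-4]
  satisfied 3 clause(s); 2 remain; assigned so far: [1, 3]
unit clause [-4] forces x4=F; simplify:
  satisfied 2 clause(s); 0 remain; assigned so far: [1, 3, 4]

Answer: 0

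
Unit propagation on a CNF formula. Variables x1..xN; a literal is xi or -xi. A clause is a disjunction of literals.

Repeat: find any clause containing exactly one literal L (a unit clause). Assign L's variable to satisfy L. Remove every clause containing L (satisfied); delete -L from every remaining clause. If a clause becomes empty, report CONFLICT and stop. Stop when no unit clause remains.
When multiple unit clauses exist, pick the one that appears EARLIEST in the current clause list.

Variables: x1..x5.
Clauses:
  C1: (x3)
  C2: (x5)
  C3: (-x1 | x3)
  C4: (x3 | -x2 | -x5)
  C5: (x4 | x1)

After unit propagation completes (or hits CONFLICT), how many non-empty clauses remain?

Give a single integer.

unit clause [3] forces x3=T; simplify:
  satisfied 3 clause(s); 2 remain; assigned so far: [3]
unit clause [5] forces x5=T; simplify:
  satisfied 1 clause(s); 1 remain; assigned so far: [3, 5]

Answer: 1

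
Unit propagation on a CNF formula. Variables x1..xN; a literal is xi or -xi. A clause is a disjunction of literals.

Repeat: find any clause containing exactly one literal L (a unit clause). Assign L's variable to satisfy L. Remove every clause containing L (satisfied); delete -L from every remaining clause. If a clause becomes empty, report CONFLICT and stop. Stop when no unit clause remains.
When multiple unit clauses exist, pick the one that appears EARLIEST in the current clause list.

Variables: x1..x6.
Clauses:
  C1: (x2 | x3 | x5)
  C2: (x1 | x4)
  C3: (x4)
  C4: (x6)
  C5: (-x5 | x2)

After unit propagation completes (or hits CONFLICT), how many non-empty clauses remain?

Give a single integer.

unit clause [4] forces x4=T; simplify:
  satisfied 2 clause(s); 3 remain; assigned so far: [4]
unit clause [6] forces x6=T; simplify:
  satisfied 1 clause(s); 2 remain; assigned so far: [4, 6]

Answer: 2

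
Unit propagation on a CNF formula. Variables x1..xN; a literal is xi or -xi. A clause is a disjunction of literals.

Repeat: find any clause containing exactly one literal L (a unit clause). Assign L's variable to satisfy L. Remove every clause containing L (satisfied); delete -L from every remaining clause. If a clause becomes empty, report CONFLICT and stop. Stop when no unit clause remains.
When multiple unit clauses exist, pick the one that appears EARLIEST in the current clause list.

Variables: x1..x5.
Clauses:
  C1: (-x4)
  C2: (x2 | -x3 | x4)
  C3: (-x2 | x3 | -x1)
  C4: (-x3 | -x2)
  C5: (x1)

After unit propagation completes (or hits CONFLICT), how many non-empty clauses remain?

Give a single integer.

unit clause [-4] forces x4=F; simplify:
  drop 4 from [2, -3, 4] -> [2, -3]
  satisfied 1 clause(s); 4 remain; assigned so far: [4]
unit clause [1] forces x1=T; simplify:
  drop -1 from [-2, 3, -1] -> [-2, 3]
  satisfied 1 clause(s); 3 remain; assigned so far: [1, 4]

Answer: 3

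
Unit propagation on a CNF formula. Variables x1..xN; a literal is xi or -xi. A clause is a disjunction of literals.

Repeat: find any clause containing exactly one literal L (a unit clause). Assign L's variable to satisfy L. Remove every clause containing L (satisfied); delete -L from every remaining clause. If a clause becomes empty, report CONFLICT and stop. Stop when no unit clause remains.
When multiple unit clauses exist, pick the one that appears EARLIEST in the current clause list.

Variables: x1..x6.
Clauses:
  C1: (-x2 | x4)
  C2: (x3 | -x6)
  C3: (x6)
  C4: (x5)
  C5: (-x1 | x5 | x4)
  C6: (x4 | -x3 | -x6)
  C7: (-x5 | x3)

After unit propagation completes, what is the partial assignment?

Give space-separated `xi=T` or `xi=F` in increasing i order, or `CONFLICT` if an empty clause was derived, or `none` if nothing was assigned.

unit clause [6] forces x6=T; simplify:
  drop -6 from [3, -6] -> [3]
  drop -6 from [4, -3, -6] -> [4, -3]
  satisfied 1 clause(s); 6 remain; assigned so far: [6]
unit clause [3] forces x3=T; simplify:
  drop -3 from [4, -3] -> [4]
  satisfied 2 clause(s); 4 remain; assigned so far: [3, 6]
unit clause [5] forces x5=T; simplify:
  satisfied 2 clause(s); 2 remain; assigned so far: [3, 5, 6]
unit clause [4] forces x4=T; simplify:
  satisfied 2 clause(s); 0 remain; assigned so far: [3, 4, 5, 6]

Answer: x3=T x4=T x5=T x6=T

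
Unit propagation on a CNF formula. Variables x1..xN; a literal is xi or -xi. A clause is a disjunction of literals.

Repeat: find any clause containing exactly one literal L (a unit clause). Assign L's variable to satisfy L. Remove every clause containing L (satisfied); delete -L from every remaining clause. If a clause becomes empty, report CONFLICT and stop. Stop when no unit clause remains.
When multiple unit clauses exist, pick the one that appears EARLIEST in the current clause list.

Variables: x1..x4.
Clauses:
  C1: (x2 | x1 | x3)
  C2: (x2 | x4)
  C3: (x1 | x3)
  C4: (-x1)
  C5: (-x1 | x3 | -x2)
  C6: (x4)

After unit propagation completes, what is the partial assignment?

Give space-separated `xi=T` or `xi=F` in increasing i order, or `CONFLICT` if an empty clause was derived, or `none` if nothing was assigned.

unit clause [-1] forces x1=F; simplify:
  drop 1 from [2, 1, 3] -> [2, 3]
  drop 1 from [1, 3] -> [3]
  satisfied 2 clause(s); 4 remain; assigned so far: [1]
unit clause [3] forces x3=T; simplify:
  satisfied 2 clause(s); 2 remain; assigned so far: [1, 3]
unit clause [4] forces x4=T; simplify:
  satisfied 2 clause(s); 0 remain; assigned so far: [1, 3, 4]

Answer: x1=F x3=T x4=T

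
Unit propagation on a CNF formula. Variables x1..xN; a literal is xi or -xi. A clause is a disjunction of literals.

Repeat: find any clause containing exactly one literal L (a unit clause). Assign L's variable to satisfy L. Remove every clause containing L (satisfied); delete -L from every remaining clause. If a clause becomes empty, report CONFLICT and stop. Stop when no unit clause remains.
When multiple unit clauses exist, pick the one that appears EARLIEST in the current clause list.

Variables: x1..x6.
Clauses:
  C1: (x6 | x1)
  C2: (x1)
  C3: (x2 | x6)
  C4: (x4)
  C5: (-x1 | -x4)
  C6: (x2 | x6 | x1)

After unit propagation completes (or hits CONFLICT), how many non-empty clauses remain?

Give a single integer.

unit clause [1] forces x1=T; simplify:
  drop -1 from [-1, -4] -> [-4]
  satisfied 3 clause(s); 3 remain; assigned so far: [1]
unit clause [4] forces x4=T; simplify:
  drop -4 from [-4] -> [] (empty!)
  satisfied 1 clause(s); 2 remain; assigned so far: [1, 4]
CONFLICT (empty clause)

Answer: 1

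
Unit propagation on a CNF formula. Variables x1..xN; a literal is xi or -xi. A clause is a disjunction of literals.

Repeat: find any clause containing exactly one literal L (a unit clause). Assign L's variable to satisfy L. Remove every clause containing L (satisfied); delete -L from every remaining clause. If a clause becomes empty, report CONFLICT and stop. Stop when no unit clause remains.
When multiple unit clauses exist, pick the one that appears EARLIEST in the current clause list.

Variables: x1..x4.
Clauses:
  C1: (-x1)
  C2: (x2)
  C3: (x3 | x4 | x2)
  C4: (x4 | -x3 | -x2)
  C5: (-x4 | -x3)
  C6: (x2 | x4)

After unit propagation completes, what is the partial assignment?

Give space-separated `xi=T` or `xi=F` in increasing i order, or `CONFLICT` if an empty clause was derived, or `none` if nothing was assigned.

Answer: x1=F x2=T

Derivation:
unit clause [-1] forces x1=F; simplify:
  satisfied 1 clause(s); 5 remain; assigned so far: [1]
unit clause [2] forces x2=T; simplify:
  drop -2 from [4, -3, -2] -> [4, -3]
  satisfied 3 clause(s); 2 remain; assigned so far: [1, 2]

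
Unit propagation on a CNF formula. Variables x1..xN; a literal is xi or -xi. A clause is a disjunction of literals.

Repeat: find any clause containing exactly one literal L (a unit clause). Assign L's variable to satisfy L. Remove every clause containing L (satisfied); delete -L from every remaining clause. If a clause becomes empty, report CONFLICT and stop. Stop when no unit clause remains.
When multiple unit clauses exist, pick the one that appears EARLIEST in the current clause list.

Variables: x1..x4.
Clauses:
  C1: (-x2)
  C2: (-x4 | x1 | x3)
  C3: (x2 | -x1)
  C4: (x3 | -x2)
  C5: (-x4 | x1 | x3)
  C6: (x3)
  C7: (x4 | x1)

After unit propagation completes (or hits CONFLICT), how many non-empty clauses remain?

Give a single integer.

Answer: 0

Derivation:
unit clause [-2] forces x2=F; simplify:
  drop 2 from [2, -1] -> [-1]
  satisfied 2 clause(s); 5 remain; assigned so far: [2]
unit clause [-1] forces x1=F; simplify:
  drop 1 from [-4, 1, 3] -> [-4, 3]
  drop 1 from [-4, 1, 3] -> [-4, 3]
  drop 1 from [4, 1] -> [4]
  satisfied 1 clause(s); 4 remain; assigned so far: [1, 2]
unit clause [3] forces x3=T; simplify:
  satisfied 3 clause(s); 1 remain; assigned so far: [1, 2, 3]
unit clause [4] forces x4=T; simplify:
  satisfied 1 clause(s); 0 remain; assigned so far: [1, 2, 3, 4]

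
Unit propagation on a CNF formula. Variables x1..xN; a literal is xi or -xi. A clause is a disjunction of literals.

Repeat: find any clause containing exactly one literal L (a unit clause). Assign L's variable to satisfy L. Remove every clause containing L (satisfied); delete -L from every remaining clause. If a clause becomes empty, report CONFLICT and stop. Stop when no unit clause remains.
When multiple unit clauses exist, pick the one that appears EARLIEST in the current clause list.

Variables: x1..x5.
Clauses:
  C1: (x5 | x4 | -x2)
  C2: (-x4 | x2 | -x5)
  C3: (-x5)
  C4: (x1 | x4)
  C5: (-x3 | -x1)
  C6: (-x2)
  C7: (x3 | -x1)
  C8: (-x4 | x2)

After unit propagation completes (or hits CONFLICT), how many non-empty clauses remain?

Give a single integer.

unit clause [-5] forces x5=F; simplify:
  drop 5 from [5, 4, -2] -> [4, -2]
  satisfied 2 clause(s); 6 remain; assigned so far: [5]
unit clause [-2] forces x2=F; simplify:
  drop 2 from [-4, 2] -> [-4]
  satisfied 2 clause(s); 4 remain; assigned so far: [2, 5]
unit clause [-4] forces x4=F; simplify:
  drop 4 from [1, 4] -> [1]
  satisfied 1 clause(s); 3 remain; assigned so far: [2, 4, 5]
unit clause [1] forces x1=T; simplify:
  drop -1 from [-3, -1] -> [-3]
  drop -1 from [3, -1] -> [3]
  satisfied 1 clause(s); 2 remain; assigned so far: [1, 2, 4, 5]
unit clause [-3] forces x3=F; simplify:
  drop 3 from [3] -> [] (empty!)
  satisfied 1 clause(s); 1 remain; assigned so far: [1, 2, 3, 4, 5]
CONFLICT (empty clause)

Answer: 0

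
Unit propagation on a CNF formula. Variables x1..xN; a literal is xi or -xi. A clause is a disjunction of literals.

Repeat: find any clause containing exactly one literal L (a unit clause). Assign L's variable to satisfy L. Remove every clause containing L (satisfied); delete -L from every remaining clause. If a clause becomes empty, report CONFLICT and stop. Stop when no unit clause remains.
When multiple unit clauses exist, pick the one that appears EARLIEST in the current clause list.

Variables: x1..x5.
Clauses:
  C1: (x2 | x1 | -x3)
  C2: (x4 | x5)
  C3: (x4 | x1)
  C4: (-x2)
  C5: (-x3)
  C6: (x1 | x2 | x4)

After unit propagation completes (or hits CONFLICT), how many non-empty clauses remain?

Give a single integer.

unit clause [-2] forces x2=F; simplify:
  drop 2 from [2, 1, -3] -> [1, -3]
  drop 2 from [1, 2, 4] -> [1, 4]
  satisfied 1 clause(s); 5 remain; assigned so far: [2]
unit clause [-3] forces x3=F; simplify:
  satisfied 2 clause(s); 3 remain; assigned so far: [2, 3]

Answer: 3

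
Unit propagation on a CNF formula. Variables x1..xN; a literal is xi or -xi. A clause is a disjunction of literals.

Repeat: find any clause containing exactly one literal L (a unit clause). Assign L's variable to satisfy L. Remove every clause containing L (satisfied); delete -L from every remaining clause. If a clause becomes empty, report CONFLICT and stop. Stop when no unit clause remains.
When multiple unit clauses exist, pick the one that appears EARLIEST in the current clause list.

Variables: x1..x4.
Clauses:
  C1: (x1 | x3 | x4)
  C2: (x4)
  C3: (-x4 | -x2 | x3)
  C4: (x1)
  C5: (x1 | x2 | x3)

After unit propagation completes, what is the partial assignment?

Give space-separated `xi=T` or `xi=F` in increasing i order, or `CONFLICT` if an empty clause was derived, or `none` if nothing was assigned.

Answer: x1=T x4=T

Derivation:
unit clause [4] forces x4=T; simplify:
  drop -4 from [-4, -2, 3] -> [-2, 3]
  satisfied 2 clause(s); 3 remain; assigned so far: [4]
unit clause [1] forces x1=T; simplify:
  satisfied 2 clause(s); 1 remain; assigned so far: [1, 4]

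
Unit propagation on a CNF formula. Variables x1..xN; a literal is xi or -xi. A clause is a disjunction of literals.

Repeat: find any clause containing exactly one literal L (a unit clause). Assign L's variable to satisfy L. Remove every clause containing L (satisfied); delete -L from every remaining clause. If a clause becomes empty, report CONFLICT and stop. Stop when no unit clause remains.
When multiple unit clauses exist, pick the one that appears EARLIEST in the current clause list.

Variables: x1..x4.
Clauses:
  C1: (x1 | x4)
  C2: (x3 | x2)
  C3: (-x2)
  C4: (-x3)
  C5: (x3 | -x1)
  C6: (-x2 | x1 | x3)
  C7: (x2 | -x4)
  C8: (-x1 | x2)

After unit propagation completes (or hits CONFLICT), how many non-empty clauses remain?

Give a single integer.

unit clause [-2] forces x2=F; simplify:
  drop 2 from [3, 2] -> [3]
  drop 2 from [2, -4] -> [-4]
  drop 2 from [-1, 2] -> [-1]
  satisfied 2 clause(s); 6 remain; assigned so far: [2]
unit clause [3] forces x3=T; simplify:
  drop -3 from [-3] -> [] (empty!)
  satisfied 2 clause(s); 4 remain; assigned so far: [2, 3]
CONFLICT (empty clause)

Answer: 3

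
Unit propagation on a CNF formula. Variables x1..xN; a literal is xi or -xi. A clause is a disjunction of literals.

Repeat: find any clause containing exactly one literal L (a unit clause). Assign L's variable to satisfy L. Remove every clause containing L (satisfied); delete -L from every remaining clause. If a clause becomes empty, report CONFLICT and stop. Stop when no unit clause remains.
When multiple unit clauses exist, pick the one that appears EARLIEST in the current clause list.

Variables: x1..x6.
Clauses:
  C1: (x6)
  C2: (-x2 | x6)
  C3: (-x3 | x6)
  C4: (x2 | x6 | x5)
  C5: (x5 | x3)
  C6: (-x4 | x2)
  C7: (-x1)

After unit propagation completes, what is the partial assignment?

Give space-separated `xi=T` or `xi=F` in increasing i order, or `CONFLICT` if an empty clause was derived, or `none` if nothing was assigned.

Answer: x1=F x6=T

Derivation:
unit clause [6] forces x6=T; simplify:
  satisfied 4 clause(s); 3 remain; assigned so far: [6]
unit clause [-1] forces x1=F; simplify:
  satisfied 1 clause(s); 2 remain; assigned so far: [1, 6]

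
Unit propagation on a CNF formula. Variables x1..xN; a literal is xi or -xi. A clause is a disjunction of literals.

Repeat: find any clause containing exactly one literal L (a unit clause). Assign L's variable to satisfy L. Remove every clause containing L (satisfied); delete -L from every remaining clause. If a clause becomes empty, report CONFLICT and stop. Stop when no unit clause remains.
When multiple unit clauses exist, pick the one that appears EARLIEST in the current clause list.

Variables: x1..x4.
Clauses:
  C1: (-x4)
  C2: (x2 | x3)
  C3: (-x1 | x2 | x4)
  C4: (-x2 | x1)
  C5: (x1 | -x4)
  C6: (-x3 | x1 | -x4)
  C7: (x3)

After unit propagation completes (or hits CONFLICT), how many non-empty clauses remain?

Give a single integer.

unit clause [-4] forces x4=F; simplify:
  drop 4 from [-1, 2, 4] -> [-1, 2]
  satisfied 3 clause(s); 4 remain; assigned so far: [4]
unit clause [3] forces x3=T; simplify:
  satisfied 2 clause(s); 2 remain; assigned so far: [3, 4]

Answer: 2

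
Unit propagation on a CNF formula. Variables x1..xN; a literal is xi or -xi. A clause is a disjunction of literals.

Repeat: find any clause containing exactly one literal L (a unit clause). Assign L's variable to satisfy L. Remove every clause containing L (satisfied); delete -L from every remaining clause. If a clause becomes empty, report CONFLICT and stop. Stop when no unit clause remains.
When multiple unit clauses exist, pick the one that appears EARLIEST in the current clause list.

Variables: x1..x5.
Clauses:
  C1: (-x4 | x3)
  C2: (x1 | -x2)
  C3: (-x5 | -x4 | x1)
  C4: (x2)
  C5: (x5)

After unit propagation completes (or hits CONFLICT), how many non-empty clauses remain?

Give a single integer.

unit clause [2] forces x2=T; simplify:
  drop -2 from [1, -2] -> [1]
  satisfied 1 clause(s); 4 remain; assigned so far: [2]
unit clause [1] forces x1=T; simplify:
  satisfied 2 clause(s); 2 remain; assigned so far: [1, 2]
unit clause [5] forces x5=T; simplify:
  satisfied 1 clause(s); 1 remain; assigned so far: [1, 2, 5]

Answer: 1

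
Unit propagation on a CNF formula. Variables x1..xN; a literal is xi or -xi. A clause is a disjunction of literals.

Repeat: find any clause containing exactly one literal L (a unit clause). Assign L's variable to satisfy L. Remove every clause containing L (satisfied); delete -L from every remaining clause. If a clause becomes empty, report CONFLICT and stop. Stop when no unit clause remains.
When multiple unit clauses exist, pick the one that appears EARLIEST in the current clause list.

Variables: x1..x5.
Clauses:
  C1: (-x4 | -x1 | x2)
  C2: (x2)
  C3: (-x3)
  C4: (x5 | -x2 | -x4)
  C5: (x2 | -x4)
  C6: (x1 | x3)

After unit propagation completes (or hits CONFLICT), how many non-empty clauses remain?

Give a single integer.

Answer: 1

Derivation:
unit clause [2] forces x2=T; simplify:
  drop -2 from [5, -2, -4] -> [5, -4]
  satisfied 3 clause(s); 3 remain; assigned so far: [2]
unit clause [-3] forces x3=F; simplify:
  drop 3 from [1, 3] -> [1]
  satisfied 1 clause(s); 2 remain; assigned so far: [2, 3]
unit clause [1] forces x1=T; simplify:
  satisfied 1 clause(s); 1 remain; assigned so far: [1, 2, 3]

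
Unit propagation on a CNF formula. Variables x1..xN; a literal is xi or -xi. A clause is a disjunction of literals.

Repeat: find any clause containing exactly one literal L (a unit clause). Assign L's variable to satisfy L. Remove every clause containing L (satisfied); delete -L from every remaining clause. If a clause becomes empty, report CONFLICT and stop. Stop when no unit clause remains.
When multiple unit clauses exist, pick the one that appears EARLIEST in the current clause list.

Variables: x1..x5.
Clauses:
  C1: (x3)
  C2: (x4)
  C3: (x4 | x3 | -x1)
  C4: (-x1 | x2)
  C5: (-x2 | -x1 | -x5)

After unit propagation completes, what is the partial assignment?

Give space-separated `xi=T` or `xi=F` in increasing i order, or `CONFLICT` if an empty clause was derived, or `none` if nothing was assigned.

unit clause [3] forces x3=T; simplify:
  satisfied 2 clause(s); 3 remain; assigned so far: [3]
unit clause [4] forces x4=T; simplify:
  satisfied 1 clause(s); 2 remain; assigned so far: [3, 4]

Answer: x3=T x4=T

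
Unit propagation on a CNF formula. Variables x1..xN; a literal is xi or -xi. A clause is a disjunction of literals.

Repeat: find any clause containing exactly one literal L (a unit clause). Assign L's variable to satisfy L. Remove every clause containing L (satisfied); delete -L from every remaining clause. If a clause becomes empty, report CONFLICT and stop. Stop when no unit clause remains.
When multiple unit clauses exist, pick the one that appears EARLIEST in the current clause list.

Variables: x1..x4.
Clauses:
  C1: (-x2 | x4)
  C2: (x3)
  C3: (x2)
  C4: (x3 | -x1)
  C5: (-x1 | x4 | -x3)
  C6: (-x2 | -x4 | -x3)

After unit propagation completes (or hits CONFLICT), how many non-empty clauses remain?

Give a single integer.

Answer: 0

Derivation:
unit clause [3] forces x3=T; simplify:
  drop -3 from [-1, 4, -3] -> [-1, 4]
  drop -3 from [-2, -4, -3] -> [-2, -4]
  satisfied 2 clause(s); 4 remain; assigned so far: [3]
unit clause [2] forces x2=T; simplify:
  drop -2 from [-2, 4] -> [4]
  drop -2 from [-2, -4] -> [-4]
  satisfied 1 clause(s); 3 remain; assigned so far: [2, 3]
unit clause [4] forces x4=T; simplify:
  drop -4 from [-4] -> [] (empty!)
  satisfied 2 clause(s); 1 remain; assigned so far: [2, 3, 4]
CONFLICT (empty clause)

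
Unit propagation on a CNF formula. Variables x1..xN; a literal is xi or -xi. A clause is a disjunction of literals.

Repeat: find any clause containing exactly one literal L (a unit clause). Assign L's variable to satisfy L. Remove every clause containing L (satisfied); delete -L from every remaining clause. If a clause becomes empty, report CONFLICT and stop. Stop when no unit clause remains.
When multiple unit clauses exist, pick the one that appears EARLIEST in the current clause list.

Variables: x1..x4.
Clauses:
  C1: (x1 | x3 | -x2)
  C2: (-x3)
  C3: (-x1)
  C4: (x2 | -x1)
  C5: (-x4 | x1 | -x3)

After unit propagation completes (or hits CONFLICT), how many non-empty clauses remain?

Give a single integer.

unit clause [-3] forces x3=F; simplify:
  drop 3 from [1, 3, -2] -> [1, -2]
  satisfied 2 clause(s); 3 remain; assigned so far: [3]
unit clause [-1] forces x1=F; simplify:
  drop 1 from [1, -2] -> [-2]
  satisfied 2 clause(s); 1 remain; assigned so far: [1, 3]
unit clause [-2] forces x2=F; simplify:
  satisfied 1 clause(s); 0 remain; assigned so far: [1, 2, 3]

Answer: 0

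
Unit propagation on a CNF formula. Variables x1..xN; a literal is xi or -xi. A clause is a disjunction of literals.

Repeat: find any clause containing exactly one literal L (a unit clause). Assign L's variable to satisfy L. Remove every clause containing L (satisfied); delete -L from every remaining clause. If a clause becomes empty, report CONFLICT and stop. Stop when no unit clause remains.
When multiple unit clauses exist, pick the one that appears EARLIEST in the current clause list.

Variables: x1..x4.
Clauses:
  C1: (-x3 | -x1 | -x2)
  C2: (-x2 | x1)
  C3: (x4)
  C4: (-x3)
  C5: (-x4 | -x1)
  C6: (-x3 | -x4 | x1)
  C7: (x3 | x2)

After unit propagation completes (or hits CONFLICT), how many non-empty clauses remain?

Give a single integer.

unit clause [4] forces x4=T; simplify:
  drop -4 from [-4, -1] -> [-1]
  drop -4 from [-3, -4, 1] -> [-3, 1]
  satisfied 1 clause(s); 6 remain; assigned so far: [4]
unit clause [-3] forces x3=F; simplify:
  drop 3 from [3, 2] -> [2]
  satisfied 3 clause(s); 3 remain; assigned so far: [3, 4]
unit clause [-1] forces x1=F; simplify:
  drop 1 from [-2, 1] -> [-2]
  satisfied 1 clause(s); 2 remain; assigned so far: [1, 3, 4]
unit clause [-2] forces x2=F; simplify:
  drop 2 from [2] -> [] (empty!)
  satisfied 1 clause(s); 1 remain; assigned so far: [1, 2, 3, 4]
CONFLICT (empty clause)

Answer: 0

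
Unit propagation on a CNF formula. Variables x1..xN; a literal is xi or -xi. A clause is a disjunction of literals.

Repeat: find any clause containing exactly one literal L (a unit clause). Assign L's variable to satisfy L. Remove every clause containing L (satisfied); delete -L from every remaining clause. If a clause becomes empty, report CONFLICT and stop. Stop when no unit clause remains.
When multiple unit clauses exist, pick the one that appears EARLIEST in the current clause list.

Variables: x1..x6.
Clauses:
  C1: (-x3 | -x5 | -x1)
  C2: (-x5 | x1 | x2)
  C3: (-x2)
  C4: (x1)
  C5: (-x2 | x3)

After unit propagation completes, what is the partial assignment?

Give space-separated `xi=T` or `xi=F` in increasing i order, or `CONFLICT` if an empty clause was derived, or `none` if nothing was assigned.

unit clause [-2] forces x2=F; simplify:
  drop 2 from [-5, 1, 2] -> [-5, 1]
  satisfied 2 clause(s); 3 remain; assigned so far: [2]
unit clause [1] forces x1=T; simplify:
  drop -1 from [-3, -5, -1] -> [-3, -5]
  satisfied 2 clause(s); 1 remain; assigned so far: [1, 2]

Answer: x1=T x2=F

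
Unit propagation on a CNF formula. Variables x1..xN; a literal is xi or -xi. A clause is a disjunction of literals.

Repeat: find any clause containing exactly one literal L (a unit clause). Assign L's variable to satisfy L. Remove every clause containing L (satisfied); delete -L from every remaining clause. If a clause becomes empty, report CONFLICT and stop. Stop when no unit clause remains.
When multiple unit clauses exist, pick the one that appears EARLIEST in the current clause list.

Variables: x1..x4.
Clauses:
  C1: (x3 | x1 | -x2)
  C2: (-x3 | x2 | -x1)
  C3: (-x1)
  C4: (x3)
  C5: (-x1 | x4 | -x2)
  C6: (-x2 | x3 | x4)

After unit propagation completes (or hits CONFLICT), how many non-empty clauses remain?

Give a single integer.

Answer: 0

Derivation:
unit clause [-1] forces x1=F; simplify:
  drop 1 from [3, 1, -2] -> [3, -2]
  satisfied 3 clause(s); 3 remain; assigned so far: [1]
unit clause [3] forces x3=T; simplify:
  satisfied 3 clause(s); 0 remain; assigned so far: [1, 3]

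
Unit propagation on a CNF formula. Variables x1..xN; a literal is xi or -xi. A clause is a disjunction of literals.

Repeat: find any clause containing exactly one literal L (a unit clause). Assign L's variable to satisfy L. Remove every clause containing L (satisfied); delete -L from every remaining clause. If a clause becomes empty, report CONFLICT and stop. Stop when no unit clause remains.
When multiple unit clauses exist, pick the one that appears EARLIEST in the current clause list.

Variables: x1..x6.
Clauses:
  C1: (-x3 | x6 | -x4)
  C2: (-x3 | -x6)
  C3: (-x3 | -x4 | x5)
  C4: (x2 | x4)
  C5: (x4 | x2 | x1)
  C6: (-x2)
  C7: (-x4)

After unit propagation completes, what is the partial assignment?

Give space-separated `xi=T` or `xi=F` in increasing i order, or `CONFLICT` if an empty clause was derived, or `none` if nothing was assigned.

Answer: CONFLICT

Derivation:
unit clause [-2] forces x2=F; simplify:
  drop 2 from [2, 4] -> [4]
  drop 2 from [4, 2, 1] -> [4, 1]
  satisfied 1 clause(s); 6 remain; assigned so far: [2]
unit clause [4] forces x4=T; simplify:
  drop -4 from [-3, 6, -4] -> [-3, 6]
  drop -4 from [-3, -4, 5] -> [-3, 5]
  drop -4 from [-4] -> [] (empty!)
  satisfied 2 clause(s); 4 remain; assigned so far: [2, 4]
CONFLICT (empty clause)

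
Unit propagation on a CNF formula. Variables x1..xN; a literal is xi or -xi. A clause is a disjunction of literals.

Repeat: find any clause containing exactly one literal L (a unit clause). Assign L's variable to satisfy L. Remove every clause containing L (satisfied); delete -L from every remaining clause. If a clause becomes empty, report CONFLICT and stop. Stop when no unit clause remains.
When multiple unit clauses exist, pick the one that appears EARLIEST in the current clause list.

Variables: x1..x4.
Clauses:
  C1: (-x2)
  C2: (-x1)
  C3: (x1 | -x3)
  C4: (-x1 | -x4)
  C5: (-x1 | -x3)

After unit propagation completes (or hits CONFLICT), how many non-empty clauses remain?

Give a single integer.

Answer: 0

Derivation:
unit clause [-2] forces x2=F; simplify:
  satisfied 1 clause(s); 4 remain; assigned so far: [2]
unit clause [-1] forces x1=F; simplify:
  drop 1 from [1, -3] -> [-3]
  satisfied 3 clause(s); 1 remain; assigned so far: [1, 2]
unit clause [-3] forces x3=F; simplify:
  satisfied 1 clause(s); 0 remain; assigned so far: [1, 2, 3]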